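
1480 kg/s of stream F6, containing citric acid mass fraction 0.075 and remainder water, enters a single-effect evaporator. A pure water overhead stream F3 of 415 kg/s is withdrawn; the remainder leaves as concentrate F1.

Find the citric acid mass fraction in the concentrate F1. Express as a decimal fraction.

citric acid is not removed: 1480×0.075 = 111 kg/s of citric acid enters F1.
Concentrate = 1480 − 415 = 1065 kg/s.
Mass fraction = 111/1065 = 0.104.

0.104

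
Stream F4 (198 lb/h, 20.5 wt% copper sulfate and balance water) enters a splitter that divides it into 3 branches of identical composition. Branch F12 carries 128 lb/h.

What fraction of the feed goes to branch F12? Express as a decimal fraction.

0.646

Fraction to F12 = 128/198 = 0.6465.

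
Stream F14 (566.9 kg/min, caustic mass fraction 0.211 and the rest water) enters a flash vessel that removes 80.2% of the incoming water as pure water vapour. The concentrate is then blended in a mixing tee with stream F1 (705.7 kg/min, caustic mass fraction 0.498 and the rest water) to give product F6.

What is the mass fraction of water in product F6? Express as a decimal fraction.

Vapour removed = 0.802×0.789×566.9 = 358.72 kg/min; concentrate = 208.18 kg/min.
water reaching the mixer = 88.562 (from concentrate) + 705.7×0.502 = 442.82 kg/min.
Product flow = 208.18 + 705.7 = 913.88 kg/min; water fraction = 0.485.

0.485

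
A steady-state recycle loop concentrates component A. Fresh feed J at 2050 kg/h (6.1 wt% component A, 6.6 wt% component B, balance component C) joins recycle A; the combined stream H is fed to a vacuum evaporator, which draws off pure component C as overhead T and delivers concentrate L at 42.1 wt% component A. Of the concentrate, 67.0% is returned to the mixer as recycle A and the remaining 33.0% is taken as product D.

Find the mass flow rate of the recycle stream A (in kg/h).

603.1 kg/h

Overall component A balance (none leaves overhead): component A in fresh feed = component A in product, i.e. 2050×0.061 = (1−0.670)·L·0.421.
L = 125.05/(0.421×0.330) = 900.09 kg/h.
Recycle A = 0.670×900.09 = 603.06 kg/h.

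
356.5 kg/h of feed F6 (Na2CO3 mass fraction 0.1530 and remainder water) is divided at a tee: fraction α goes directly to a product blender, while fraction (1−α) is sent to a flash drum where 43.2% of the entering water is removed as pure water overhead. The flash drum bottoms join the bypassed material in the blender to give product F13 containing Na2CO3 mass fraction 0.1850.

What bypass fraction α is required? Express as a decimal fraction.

All 356.5×0.153 = 54.544 kg/h of Na2CO3 reaches F13, so F13 = 54.544/0.185 = 294.84 kg/h and vapour = 61.665 kg/h.
The evaporator receives (1−α)·356.5 of feed at 0.847 water and removes 0.432 of that water:
0.432×0.847×(1−α)×356.5 = 61.665
(1−α) = 61.665/130.44 = 0.4727;  α = 0.5273.

0.527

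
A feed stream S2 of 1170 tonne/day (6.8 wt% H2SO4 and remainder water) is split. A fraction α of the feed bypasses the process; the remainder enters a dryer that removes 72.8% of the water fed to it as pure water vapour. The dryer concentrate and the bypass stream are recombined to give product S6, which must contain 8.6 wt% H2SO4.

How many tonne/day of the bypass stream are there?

809.1 tonne/day

All 1170×0.068 = 79.56 tonne/day of H2SO4 reaches S6, so S6 = 79.56/0.086 = 925.12 tonne/day and vapour = 244.88 tonne/day.
The evaporator receives (1−α)·1170 of feed at 0.932 water and removes 0.728 of that water:
0.728×0.932×(1−α)×1170 = 244.88
(1−α) = 244.88/793.84 = 0.3085;  α = 0.6915.
Bypass flow = 0.6915×1170 = 809.08 tonne/day.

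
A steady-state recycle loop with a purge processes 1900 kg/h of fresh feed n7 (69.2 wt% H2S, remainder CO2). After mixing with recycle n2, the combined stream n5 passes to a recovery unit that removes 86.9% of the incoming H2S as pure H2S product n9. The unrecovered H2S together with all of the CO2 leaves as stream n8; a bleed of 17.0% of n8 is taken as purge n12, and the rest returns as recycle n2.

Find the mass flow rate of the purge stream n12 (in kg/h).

618.1 kg/h

CO2 enters only via n7 and leaves only via the purge: 1900×0.308 = 0.170×(CO2 in n8), and the recovery unit passes all CO2, so CO2 in n5 = CO2 in n8 = 3442.4 kg/h.
H2S in n5: m_A = 1900×0.692 + (1−0.170)·(1−0.869)·m_A, so m_A = 1314.8/0.8913 = 1475.2 kg/h.
n8 = (1−0.869)×1475.2 + 3442.4 = 3635.6 kg/h.
Purge n12 = 0.170×3635.6 = 618.05 kg/h.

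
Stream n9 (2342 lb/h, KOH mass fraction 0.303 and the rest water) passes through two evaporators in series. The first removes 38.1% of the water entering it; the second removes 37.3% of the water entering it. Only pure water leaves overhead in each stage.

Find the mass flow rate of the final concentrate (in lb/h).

1343 lb/h

water in feed = 2342×0.697 = 1632.4 lb/h.
After stage 1: water left = (1−0.381)×1632.4 = 1010.4; stream total = 1720.1 lb/h.
After stage 2: water left = (1−0.373)×1010.4 = 633.55; final concentrate = 1343.2 lb/h.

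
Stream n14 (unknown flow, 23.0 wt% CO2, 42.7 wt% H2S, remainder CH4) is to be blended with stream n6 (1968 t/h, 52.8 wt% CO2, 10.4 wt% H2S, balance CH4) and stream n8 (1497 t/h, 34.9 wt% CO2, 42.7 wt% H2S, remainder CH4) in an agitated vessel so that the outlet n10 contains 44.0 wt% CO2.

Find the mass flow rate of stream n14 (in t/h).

176 t/h

Let n14 be the unknown flow. Total out = 3465 + n14.
CO2 balance: 1561.6 + 0.230·n14 = 0.440·(3465 + n14)
(0.230 − 0.440)·n14 = 0.440×3465 − 1561.6 = -36.957
n14 = -36.957 / -0.210 = 175.99 t/h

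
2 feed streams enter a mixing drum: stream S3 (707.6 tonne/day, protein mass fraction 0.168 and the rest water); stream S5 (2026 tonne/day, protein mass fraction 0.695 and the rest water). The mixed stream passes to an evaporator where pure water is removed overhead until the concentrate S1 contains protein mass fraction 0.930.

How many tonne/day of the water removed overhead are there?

1092 tonne/day

protein entering = 707.6×0.168 + 2026×0.695 = 1526.9 tonne/day.
All protein reports to S1, so S1 = 1526.9/0.930 = 1641.9 tonne/day.
Total feed = 2733.6 tonne/day; overhead = 2733.6 − 1641.9 = 1091.7 tonne/day.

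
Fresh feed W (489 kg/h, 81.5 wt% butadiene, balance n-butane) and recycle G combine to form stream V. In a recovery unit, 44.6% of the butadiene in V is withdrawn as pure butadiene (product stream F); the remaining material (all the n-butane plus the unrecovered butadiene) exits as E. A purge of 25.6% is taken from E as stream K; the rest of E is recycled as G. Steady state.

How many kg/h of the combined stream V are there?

n-butane enters only via W and leaves only via the purge: 489×0.185 = 0.256×(n-butane in E), and the recovery unit passes all n-butane, so n-butane in V = n-butane in E = 353.38 kg/h.
butadiene in V: m_A = 489×0.815 + (1−0.256)·(1−0.446)·m_A, so m_A = 398.53/0.5878 = 677.98 kg/h.
V = 677.98 + 353.38 = 1031.4 kg/h.

1031 kg/h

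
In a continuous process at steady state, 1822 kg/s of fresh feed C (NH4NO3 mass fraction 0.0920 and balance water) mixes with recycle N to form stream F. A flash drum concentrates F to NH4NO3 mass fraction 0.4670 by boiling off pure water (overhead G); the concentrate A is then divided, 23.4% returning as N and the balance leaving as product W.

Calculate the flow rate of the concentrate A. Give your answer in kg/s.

468.6 kg/s

Overall NH4NO3 balance (none leaves overhead): NH4NO3 in fresh feed = NH4NO3 in product, i.e. 1822×0.092 = (1−0.234)·A·0.467.
A = 167.62/(0.467×0.766) = 468.59 kg/s.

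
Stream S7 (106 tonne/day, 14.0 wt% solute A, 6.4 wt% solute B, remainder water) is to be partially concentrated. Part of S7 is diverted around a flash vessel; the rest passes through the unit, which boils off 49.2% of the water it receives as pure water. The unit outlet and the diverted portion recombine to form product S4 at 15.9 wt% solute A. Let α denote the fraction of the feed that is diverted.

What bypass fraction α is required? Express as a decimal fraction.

0.695

All 106×0.140 = 14.84 tonne/day of solute A reaches S4, so S4 = 14.84/0.159 = 93.333 tonne/day and vapour = 12.667 tonne/day.
The evaporator receives (1−α)·106 of feed at 0.796 water and removes 0.492 of that water:
0.492×0.796×(1−α)×106 = 12.667
(1−α) = 12.667/41.513 = 0.3051;  α = 0.6949.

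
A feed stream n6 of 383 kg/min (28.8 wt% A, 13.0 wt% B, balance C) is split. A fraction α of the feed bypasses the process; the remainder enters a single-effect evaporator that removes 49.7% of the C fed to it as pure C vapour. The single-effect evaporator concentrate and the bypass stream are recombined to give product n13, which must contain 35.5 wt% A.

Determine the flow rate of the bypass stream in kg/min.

All 383×0.288 = 110.3 kg/min of A reaches n13, so n13 = 110.3/0.355 = 310.72 kg/min and vapour = 72.285 kg/min.
The evaporator receives (1−α)·383 of feed at 0.582 C and removes 0.497 of that C:
0.497×0.582×(1−α)×383 = 72.285
(1−α) = 72.285/110.78 = 0.6525;  α = 0.3475.
Bypass flow = 0.3475×383 = 133.1 kg/min.

133.1 kg/min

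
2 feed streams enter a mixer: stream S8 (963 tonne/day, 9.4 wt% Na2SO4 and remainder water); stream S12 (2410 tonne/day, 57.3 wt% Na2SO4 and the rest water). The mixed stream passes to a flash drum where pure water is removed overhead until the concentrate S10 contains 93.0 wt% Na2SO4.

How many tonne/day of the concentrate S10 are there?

1582 tonne/day

Na2SO4 entering = 963×0.094 + 2410×0.573 = 1471.5 tonne/day.
All Na2SO4 reports to S10, so S10 = 1471.5/0.930 = 1582.2 tonne/day.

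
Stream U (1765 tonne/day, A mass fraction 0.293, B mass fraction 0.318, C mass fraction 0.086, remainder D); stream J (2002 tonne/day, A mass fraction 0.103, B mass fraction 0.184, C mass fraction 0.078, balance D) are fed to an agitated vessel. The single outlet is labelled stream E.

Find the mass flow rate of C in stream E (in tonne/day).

C out = C in = 1765×0.086 + 2002×0.078 = 307.95 tonne/day.

307.9 tonne/day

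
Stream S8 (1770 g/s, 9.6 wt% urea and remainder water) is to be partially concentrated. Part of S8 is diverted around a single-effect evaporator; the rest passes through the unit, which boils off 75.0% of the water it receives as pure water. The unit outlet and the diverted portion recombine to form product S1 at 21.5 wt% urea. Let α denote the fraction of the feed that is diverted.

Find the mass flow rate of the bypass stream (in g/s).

325.1 g/s

All 1770×0.096 = 169.92 g/s of urea reaches S1, so S1 = 169.92/0.215 = 790.33 g/s and vapour = 979.67 g/s.
The evaporator receives (1−α)·1770 of feed at 0.904 water and removes 0.750 of that water:
0.750×0.904×(1−α)×1770 = 979.67
(1−α) = 979.67/1200.1 = 0.8164;  α = 0.1836.
Bypass flow = 0.1836×1770 = 325.05 g/s.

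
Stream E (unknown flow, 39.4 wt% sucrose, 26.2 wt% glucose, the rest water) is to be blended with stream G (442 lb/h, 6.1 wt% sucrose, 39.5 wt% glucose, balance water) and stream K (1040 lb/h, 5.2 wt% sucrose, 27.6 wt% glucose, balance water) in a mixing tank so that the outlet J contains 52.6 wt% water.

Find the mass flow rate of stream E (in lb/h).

Let E be the unknown flow. Total out = 1482 + E.
water balance: 939.33 + 0.344·E = 0.526·(1482 + E)
(0.344 − 0.526)·E = 0.526×1482 − 939.33 = -159.8
E = -159.8 / -0.182 = 878 lb/h

878 lb/h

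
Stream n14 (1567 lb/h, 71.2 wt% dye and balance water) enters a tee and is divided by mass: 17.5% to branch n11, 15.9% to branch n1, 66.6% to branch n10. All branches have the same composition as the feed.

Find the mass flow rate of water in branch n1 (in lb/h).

71.76 lb/h

Branch n1 total = 0.159×1567 = 249.15 lb/h.
water in n1 = 0.288×249.15 = 71.756 lb/h.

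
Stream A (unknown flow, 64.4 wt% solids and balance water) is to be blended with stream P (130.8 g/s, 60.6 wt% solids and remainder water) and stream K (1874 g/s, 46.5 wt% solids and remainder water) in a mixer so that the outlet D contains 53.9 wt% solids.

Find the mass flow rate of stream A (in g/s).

1237 g/s

Let A be the unknown flow. Total out = 2004.8 + A.
solids balance: 950.67 + 0.644·A = 0.539·(2004.8 + A)
(0.644 − 0.539)·A = 0.539×2004.8 − 950.67 = 129.91
A = 129.91 / 0.105 = 1237.3 g/s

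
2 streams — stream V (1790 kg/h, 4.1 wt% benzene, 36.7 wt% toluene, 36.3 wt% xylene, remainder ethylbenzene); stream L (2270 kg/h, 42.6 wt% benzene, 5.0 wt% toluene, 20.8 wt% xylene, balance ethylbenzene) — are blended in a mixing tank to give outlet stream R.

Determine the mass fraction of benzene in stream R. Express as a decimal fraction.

Total flow out = 1790 + 2270 = 4060 kg/h.
benzene in = 1790×0.041 + 2270×0.426 = 1040.4 kg/h.
benzene mass fraction in R = 1040.4/4060 = 0.2563.

0.2563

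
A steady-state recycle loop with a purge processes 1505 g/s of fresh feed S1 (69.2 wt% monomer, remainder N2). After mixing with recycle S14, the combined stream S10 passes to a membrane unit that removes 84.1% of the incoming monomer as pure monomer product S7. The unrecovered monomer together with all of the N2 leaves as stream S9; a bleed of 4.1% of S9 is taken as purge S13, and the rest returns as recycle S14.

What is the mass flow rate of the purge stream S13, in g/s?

471.6 g/s

N2 enters only via S1 and leaves only via the purge: 1505×0.308 = 0.041×(N2 in S9), and the membrane unit passes all N2, so N2 in S10 = N2 in S9 = 11306 g/s.
monomer in S10: m_A = 1505×0.692 + (1−0.041)·(1−0.841)·m_A, so m_A = 1041.5/0.8475 = 1228.8 g/s.
S9 = (1−0.841)×1228.8 + 11306 = 11501 g/s.
Purge S13 = 0.041×11501 = 471.55 g/s.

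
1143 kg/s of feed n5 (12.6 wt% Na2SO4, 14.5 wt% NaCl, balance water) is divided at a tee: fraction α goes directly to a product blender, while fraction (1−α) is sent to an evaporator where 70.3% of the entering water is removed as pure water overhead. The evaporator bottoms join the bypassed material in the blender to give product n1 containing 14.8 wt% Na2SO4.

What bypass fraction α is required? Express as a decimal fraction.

All 1143×0.126 = 144.02 kg/s of Na2SO4 reaches n1, so n1 = 144.02/0.148 = 973.09 kg/s and vapour = 169.91 kg/s.
The evaporator receives (1−α)·1143 of feed at 0.729 water and removes 0.703 of that water:
0.703×0.729×(1−α)×1143 = 169.91
(1−α) = 169.91/585.77 = 0.2901;  α = 0.7099.

0.710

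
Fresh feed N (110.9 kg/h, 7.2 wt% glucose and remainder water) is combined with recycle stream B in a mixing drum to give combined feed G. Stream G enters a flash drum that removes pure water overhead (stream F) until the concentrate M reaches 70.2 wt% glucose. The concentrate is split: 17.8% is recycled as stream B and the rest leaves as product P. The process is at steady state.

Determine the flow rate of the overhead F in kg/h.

99.53 kg/h

Overall glucose balance (none leaves overhead): glucose in fresh feed = glucose in product, i.e. 110.9×0.072 = (1−0.178)·M·0.702.
M = 7.9848/(0.702×0.822) = 13.837 kg/h.
Recycle B = 0.178×13.837 = 2.4631 kg/h.
Combined feed G = 110.9 + 2.4631 = 113.36 kg/h.
Overhead F = G − M = 113.36 − 13.837 = 99.526 kg/h.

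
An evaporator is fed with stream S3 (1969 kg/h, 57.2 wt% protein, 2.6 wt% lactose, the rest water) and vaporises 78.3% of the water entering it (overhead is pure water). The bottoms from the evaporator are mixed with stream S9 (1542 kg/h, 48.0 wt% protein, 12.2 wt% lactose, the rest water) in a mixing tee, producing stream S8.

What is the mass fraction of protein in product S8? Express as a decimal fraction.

0.646

Vapour removed = 0.783×0.402×1969 = 619.77 kg/h; concentrate = 1349.2 kg/h.
protein reaching the mixer = 1126.3 (from concentrate) + 1542×0.480 = 1866.4 kg/h.
Product flow = 1349.2 + 1542 = 2891.2 kg/h; protein fraction = 0.646.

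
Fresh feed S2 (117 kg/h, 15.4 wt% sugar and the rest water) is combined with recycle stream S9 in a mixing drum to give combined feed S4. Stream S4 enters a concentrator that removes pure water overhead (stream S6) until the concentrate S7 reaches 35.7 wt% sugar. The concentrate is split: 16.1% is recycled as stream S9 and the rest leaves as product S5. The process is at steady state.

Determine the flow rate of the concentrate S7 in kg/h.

60.16 kg/h

Overall sugar balance (none leaves overhead): sugar in fresh feed = sugar in product, i.e. 117×0.154 = (1−0.161)·S7·0.357.
S7 = 18.018/(0.357×0.839) = 60.156 kg/h.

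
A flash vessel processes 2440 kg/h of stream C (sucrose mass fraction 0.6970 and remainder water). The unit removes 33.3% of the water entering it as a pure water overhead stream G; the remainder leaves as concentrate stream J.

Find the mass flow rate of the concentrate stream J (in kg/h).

water entering = 2440×0.303 = 739.32 kg/h; overhead removed = 0.333×739.32 = 246.19 kg/h.
Concentrate = 2440 − 246.19 = 2193.8 kg/h.

2194 kg/h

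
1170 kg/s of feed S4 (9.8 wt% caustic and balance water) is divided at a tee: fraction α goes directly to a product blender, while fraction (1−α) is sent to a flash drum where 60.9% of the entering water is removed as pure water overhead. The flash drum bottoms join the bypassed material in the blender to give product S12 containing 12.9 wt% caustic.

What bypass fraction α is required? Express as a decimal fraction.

0.563

All 1170×0.098 = 114.66 kg/s of caustic reaches S12, so S12 = 114.66/0.129 = 888.84 kg/s and vapour = 281.16 kg/s.
The evaporator receives (1−α)·1170 of feed at 0.902 water and removes 0.609 of that water:
0.609×0.902×(1−α)×1170 = 281.16
(1−α) = 281.16/642.7 = 0.4375;  α = 0.5625.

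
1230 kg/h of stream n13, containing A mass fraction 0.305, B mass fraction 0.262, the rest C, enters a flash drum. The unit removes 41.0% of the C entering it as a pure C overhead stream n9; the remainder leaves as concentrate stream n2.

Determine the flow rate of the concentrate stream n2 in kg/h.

C entering = 1230×0.433 = 532.59 kg/h; overhead removed = 0.410×532.59 = 218.36 kg/h.
Concentrate = 1230 − 218.36 = 1011.6 kg/h.

1012 kg/h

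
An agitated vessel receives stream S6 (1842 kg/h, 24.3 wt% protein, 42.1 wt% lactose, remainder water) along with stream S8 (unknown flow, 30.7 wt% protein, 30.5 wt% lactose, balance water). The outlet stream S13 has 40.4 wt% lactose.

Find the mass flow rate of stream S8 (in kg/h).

Let S8 be the unknown flow. Total out = 1842 + S8.
lactose balance: 775.48 + 0.305·S8 = 0.404·(1842 + S8)
(0.305 − 0.404)·S8 = 0.404×1842 − 775.48 = -31.314
S8 = -31.314 / -0.099 = 316.3 kg/h

316.3 kg/h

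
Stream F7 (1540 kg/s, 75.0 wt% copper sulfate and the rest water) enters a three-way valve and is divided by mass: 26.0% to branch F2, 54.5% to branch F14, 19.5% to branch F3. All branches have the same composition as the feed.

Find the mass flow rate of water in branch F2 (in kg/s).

100.1 kg/s

Branch F2 total = 0.260×1540 = 400.4 kg/s.
water in F2 = 0.250×400.4 = 100.1 kg/s.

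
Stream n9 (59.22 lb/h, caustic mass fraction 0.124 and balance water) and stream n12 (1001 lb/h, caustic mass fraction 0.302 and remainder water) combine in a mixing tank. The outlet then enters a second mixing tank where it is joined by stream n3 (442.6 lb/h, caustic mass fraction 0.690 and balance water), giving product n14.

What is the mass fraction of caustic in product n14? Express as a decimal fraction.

0.409

Overall, product flow = 1502.8 lb/h.
caustic in = 59.22×0.124 + 1001×0.302 + 442.6×0.690 = 615.04 lb/h.
caustic fraction in n14 = 0.409.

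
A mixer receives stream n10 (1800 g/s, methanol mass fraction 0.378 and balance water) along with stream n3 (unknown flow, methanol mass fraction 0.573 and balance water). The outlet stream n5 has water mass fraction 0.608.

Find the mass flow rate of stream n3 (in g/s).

Let n3 be the unknown flow. Total out = 1800 + n3.
water balance: 1119.6 + 0.427·n3 = 0.608·(1800 + n3)
(0.427 − 0.608)·n3 = 0.608×1800 − 1119.6 = -25.2
n3 = -25.2 / -0.181 = 139.23 g/s

139.2 g/s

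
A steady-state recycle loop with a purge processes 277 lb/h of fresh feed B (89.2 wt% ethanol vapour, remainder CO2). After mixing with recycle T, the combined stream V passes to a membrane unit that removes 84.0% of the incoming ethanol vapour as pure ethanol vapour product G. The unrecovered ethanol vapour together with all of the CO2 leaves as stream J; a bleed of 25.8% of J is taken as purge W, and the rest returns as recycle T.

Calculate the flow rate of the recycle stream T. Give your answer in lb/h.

119.3 lb/h

CO2 enters only via B and leaves only via the purge: 277×0.108 = 0.258×(CO2 in J), and the membrane unit passes all CO2, so CO2 in V = CO2 in J = 115.95 lb/h.
ethanol vapour in V: m_A = 277×0.892 + (1−0.258)·(1−0.840)·m_A, so m_A = 247.08/0.8813 = 280.37 lb/h.
J = (1−0.840)×280.37 + 115.95 = 160.81 lb/h.
Recycle T = (1−0.258)×160.81 = 119.32 lb/h.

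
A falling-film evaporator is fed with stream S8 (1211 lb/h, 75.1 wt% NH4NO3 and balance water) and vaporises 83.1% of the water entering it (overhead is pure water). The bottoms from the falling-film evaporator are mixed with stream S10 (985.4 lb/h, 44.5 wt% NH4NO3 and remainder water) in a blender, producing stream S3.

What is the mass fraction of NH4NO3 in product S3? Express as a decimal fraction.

Vapour removed = 0.831×0.249×1211 = 250.58 lb/h; concentrate = 960.42 lb/h.
NH4NO3 reaching the mixer = 909.46 (from concentrate) + 985.4×0.445 = 1348 lb/h.
Product flow = 960.42 + 985.4 = 1945.8 lb/h; NH4NO3 fraction = 0.6927.

0.6927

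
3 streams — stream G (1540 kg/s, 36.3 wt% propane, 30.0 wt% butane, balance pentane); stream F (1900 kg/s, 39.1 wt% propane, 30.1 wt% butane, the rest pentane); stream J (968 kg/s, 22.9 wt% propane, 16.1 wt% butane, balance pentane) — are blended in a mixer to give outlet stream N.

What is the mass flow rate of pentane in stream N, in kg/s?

pentane out = pentane in = 1540×0.337 + 1900×0.308 + 968×0.610 = 1694.7 kg/s.

1695 kg/s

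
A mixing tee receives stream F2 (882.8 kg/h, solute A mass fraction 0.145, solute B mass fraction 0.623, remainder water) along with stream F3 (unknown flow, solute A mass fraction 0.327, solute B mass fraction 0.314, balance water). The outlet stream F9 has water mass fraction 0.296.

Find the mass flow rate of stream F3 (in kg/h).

Let F3 be the unknown flow. Total out = 882.8 + F3.
water balance: 204.81 + 0.359·F3 = 0.296·(882.8 + F3)
(0.359 − 0.296)·F3 = 0.296×882.8 − 204.81 = 56.499
F3 = 56.499 / 0.063 = 896.81 kg/h

896.8 kg/h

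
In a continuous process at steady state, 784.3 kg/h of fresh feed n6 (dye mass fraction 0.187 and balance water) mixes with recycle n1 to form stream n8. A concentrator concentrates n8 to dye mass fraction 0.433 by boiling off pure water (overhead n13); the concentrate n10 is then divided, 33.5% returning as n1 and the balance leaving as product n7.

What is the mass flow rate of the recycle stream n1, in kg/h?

170.6 kg/h

Overall dye balance (none leaves overhead): dye in fresh feed = dye in product, i.e. 784.3×0.187 = (1−0.335)·n10·0.433.
n10 = 146.66/(0.433×0.665) = 509.35 kg/h.
Recycle n1 = 0.335×509.35 = 170.63 kg/h.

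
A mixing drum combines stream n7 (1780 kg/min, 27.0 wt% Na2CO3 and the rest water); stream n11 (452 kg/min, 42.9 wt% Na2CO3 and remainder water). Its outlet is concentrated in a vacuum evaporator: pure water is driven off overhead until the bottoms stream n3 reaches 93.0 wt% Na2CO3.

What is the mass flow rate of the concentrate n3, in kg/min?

Na2CO3 entering = 1780×0.270 + 452×0.429 = 674.51 kg/min.
All Na2CO3 reports to n3, so n3 = 674.51/0.930 = 725.28 kg/min.

725.3 kg/min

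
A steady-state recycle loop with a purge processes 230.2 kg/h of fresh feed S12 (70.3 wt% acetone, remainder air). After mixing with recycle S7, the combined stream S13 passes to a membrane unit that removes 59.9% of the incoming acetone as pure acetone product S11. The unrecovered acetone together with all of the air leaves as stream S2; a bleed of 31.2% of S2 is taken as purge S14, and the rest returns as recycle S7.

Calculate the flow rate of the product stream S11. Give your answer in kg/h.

133.9 kg/h

acetone in S13: m_A = 230.2×0.703 + (1−0.312)·(1−0.599)·m_A, so m_A = 161.83/0.7241 = 223.49 kg/h.
Product S11 = 0.599×223.49 = 133.87 kg/h.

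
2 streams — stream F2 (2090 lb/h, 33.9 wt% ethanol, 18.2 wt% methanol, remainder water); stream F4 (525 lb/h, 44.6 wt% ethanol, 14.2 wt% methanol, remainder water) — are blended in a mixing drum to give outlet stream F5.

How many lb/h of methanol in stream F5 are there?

methanol out = methanol in = 2090×0.182 + 525×0.142 = 454.93 lb/h.

454.9 lb/h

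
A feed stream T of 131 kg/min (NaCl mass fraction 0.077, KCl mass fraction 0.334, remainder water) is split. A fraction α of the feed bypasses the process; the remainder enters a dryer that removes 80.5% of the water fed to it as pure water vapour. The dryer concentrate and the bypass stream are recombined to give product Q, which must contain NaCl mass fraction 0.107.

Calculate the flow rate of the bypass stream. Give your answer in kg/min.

53.54 kg/min

All 131×0.077 = 10.087 kg/min of NaCl reaches Q, so Q = 10.087/0.107 = 94.271 kg/min and vapour = 36.729 kg/min.
The evaporator receives (1−α)·131 of feed at 0.589 water and removes 0.805 of that water:
0.805×0.589×(1−α)×131 = 36.729
(1−α) = 36.729/62.113 = 0.5913;  α = 0.4087.
Bypass flow = 0.4087×131 = 53.536 kg/min.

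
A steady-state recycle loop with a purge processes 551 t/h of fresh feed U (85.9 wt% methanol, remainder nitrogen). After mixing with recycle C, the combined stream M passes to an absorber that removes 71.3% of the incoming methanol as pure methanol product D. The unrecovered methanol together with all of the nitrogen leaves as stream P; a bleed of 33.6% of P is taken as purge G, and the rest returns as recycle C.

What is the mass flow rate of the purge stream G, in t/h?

134.1 t/h

nitrogen enters only via U and leaves only via the purge: 551×0.141 = 0.336×(nitrogen in P), and the absorber passes all nitrogen, so nitrogen in M = nitrogen in P = 231.22 t/h.
methanol in M: m_A = 551×0.859 + (1−0.336)·(1−0.713)·m_A, so m_A = 473.31/0.8094 = 584.74 t/h.
P = (1−0.713)×584.74 + 231.22 = 399.04 t/h.
Purge G = 0.336×399.04 = 134.08 t/h.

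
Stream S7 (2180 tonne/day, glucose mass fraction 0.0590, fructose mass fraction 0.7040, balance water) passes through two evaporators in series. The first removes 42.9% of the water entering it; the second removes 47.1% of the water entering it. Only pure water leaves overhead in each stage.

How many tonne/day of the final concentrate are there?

water in feed = 2180×0.237 = 516.66 tonne/day.
After stage 1: water left = (1−0.429)×516.66 = 295.01; stream total = 1958.4 tonne/day.
After stage 2: water left = (1−0.471)×295.01 = 156.06; final concentrate = 1819.4 tonne/day.

1819 tonne/day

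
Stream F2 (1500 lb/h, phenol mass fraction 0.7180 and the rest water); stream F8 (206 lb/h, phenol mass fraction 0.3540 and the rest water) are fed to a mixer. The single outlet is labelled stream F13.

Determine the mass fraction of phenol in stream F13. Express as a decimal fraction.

0.6740

Total flow out = 1500 + 206 = 1706 lb/h.
phenol in = 1500×0.718 + 206×0.354 = 1149.9 lb/h.
phenol mass fraction in F13 = 1149.9/1706 = 0.6740.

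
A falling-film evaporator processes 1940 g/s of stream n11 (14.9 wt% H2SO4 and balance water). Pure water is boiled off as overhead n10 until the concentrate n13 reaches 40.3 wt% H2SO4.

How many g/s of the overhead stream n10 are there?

H2SO4 is conserved: 1940×0.149 = 289.06 g/s all reports to the concentrate.
Concentrate = 289.06/(target fraction) = 717.27 g/s.
Overhead = 1940 − 717.27 = 1222.7 g/s.

1223 g/s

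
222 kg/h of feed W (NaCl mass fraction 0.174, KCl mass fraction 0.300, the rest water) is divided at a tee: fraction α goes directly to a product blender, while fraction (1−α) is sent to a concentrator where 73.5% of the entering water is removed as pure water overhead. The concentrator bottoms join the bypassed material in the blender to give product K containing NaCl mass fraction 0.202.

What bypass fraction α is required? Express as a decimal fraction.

All 222×0.174 = 38.628 kg/h of NaCl reaches K, so K = 38.628/0.202 = 191.23 kg/h and vapour = 30.772 kg/h.
The evaporator receives (1−α)·222 of feed at 0.526 water and removes 0.735 of that water:
0.735×0.526×(1−α)×222 = 30.772
(1−α) = 30.772/85.827 = 0.3585;  α = 0.6415.

0.641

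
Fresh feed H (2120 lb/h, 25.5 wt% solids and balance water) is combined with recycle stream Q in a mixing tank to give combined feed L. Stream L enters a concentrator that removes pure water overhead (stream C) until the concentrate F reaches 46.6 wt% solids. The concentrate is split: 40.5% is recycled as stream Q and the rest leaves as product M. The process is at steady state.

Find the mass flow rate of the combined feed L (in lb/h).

2910 lb/h

Overall solids balance (none leaves overhead): solids in fresh feed = solids in product, i.e. 2120×0.255 = (1−0.405)·F·0.466.
F = 540.6/(0.466×0.595) = 1949.7 lb/h.
Recycle Q = 0.405×1949.7 = 789.64 lb/h.
Combined feed L = 2120 + 789.64 = 2909.6 lb/h.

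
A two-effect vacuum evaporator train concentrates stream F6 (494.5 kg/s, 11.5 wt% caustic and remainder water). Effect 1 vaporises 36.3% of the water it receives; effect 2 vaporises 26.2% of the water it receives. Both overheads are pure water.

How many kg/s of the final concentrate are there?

262.6 kg/s

water in feed = 494.5×0.885 = 437.63 kg/s.
After stage 1: water left = (1−0.363)×437.63 = 278.77; stream total = 335.64 kg/s.
After stage 2: water left = (1−0.262)×278.77 = 205.73; final concentrate = 262.6 kg/s.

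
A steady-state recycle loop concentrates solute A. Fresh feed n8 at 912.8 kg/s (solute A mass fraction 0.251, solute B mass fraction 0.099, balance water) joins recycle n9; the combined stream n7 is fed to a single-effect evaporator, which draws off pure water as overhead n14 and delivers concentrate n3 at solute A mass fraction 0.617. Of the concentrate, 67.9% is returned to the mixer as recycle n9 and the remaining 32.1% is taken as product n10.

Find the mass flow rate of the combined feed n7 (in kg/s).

Overall solute A balance (none leaves overhead): solute A in fresh feed = solute A in product, i.e. 912.8×0.251 = (1−0.679)·n3·0.617.
n3 = 229.11/(0.617×0.321) = 1156.8 kg/s.
Recycle n9 = 0.679×1156.8 = 785.47 kg/s.
Combined feed n7 = 912.8 + 785.47 = 1698.3 kg/s.

1698 kg/s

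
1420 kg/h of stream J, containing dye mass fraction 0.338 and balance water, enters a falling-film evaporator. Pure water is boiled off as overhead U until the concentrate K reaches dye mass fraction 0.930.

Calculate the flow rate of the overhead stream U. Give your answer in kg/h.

903.9 kg/h

dye is conserved: 1420×0.338 = 479.96 kg/h all reports to the concentrate.
Concentrate = 479.96/(target fraction) = 516.09 kg/h.
Overhead = 1420 − 516.09 = 903.91 kg/h.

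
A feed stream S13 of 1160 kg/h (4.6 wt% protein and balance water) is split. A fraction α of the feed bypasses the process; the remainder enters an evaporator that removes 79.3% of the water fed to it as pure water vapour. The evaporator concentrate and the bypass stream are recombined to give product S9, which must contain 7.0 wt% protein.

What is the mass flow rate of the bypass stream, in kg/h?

634.3 kg/h

All 1160×0.046 = 53.36 kg/h of protein reaches S9, so S9 = 53.36/0.070 = 762.29 kg/h and vapour = 397.71 kg/h.
The evaporator receives (1−α)·1160 of feed at 0.954 water and removes 0.793 of that water:
0.793×0.954×(1−α)×1160 = 397.71
(1−α) = 397.71/877.57 = 0.4532;  α = 0.5468.
Bypass flow = 0.5468×1160 = 634.29 kg/h.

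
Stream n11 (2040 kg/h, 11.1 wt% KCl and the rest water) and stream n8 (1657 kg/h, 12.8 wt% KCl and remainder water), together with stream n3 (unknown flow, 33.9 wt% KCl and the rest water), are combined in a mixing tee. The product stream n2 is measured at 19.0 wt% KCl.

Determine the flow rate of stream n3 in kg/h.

1771 kg/h

Let n3 be the unknown flow. Total out = 3697 + n3.
KCl balance: 438.54 + 0.339·n3 = 0.190·(3697 + n3)
(0.339 − 0.190)·n3 = 0.190×3697 − 438.54 = 263.89
n3 = 263.89 / 0.149 = 1771.1 kg/h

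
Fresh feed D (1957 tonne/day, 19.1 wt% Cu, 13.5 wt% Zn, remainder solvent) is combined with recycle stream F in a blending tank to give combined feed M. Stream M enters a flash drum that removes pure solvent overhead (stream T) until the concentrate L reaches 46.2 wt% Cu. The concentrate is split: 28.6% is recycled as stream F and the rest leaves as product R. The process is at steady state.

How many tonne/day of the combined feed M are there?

Overall Cu balance (none leaves overhead): Cu in fresh feed = Cu in product, i.e. 1957×0.191 = (1−0.286)·L·0.462.
L = 373.79/(0.462×0.714) = 1133.1 tonne/day.
Recycle F = 0.286×1133.1 = 324.08 tonne/day.
Combined feed M = 1957 + 324.08 = 2281.1 tonne/day.

2281 tonne/day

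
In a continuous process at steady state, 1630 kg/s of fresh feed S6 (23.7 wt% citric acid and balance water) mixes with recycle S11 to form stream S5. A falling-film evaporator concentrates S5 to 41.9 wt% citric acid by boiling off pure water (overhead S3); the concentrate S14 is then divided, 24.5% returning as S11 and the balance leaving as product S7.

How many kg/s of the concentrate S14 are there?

1221 kg/s

Overall citric acid balance (none leaves overhead): citric acid in fresh feed = citric acid in product, i.e. 1630×0.237 = (1−0.245)·S14·0.419.
S14 = 386.31/(0.419×0.755) = 1221.2 kg/s.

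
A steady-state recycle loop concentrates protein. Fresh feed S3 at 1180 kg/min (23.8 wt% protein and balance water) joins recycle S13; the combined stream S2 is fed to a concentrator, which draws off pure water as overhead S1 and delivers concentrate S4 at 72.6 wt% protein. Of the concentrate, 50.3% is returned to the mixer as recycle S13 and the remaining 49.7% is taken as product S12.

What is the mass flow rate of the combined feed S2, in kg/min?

Overall protein balance (none leaves overhead): protein in fresh feed = protein in product, i.e. 1180×0.238 = (1−0.503)·S4·0.726.
S4 = 280.84/(0.726×0.497) = 778.33 kg/min.
Recycle S13 = 0.503×778.33 = 391.5 kg/min.
Combined feed S2 = 1180 + 391.5 = 1571.5 kg/min.

1572 kg/min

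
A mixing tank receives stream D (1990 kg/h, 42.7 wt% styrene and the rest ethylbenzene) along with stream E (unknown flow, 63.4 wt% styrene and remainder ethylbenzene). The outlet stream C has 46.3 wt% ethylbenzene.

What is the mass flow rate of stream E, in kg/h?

2257 kg/h

Let E be the unknown flow. Total out = 1990 + E.
ethylbenzene balance: 1140.3 + 0.366·E = 0.463·(1990 + E)
(0.366 − 0.463)·E = 0.463×1990 − 1140.3 = -218.9
E = -218.9 / -0.097 = 2256.7 kg/h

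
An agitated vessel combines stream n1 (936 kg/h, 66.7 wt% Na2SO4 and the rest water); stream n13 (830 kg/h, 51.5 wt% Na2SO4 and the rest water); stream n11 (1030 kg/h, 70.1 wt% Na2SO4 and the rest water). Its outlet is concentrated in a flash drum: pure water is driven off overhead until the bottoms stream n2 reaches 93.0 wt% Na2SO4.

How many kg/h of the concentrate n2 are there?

Na2SO4 entering = 936×0.667 + 830×0.515 + 1030×0.701 = 1773.8 kg/h.
All Na2SO4 reports to n2, so n2 = 1773.8/0.930 = 1907.3 kg/h.

1907 kg/h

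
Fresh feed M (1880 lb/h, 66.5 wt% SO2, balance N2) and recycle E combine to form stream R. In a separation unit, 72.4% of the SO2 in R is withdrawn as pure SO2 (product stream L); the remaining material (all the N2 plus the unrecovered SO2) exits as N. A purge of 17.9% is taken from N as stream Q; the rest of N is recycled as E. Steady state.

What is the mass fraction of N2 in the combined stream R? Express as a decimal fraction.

0.685

N2 enters only via M and leaves only via the purge: 1880×0.335 = 0.179×(N2 in N), and the separation unit passes all N2, so N2 in R = N2 in N = 3518.4 lb/h.
SO2 in R: m_A = 1880×0.665 + (1−0.179)·(1−0.724)·m_A, so m_A = 1250.2/0.7734 = 1616.5 lb/h.
R = 1616.5 + 3518.4 = 5134.9 lb/h.
N2 fraction in R = 3518.4/5134.9 = 0.685.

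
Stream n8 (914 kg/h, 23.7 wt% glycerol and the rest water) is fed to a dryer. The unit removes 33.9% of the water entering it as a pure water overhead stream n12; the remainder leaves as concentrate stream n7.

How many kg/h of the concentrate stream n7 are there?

water entering = 914×0.763 = 697.38 kg/h; overhead removed = 0.339×697.38 = 236.41 kg/h.
Concentrate = 914 − 236.41 = 677.59 kg/h.

677.6 kg/h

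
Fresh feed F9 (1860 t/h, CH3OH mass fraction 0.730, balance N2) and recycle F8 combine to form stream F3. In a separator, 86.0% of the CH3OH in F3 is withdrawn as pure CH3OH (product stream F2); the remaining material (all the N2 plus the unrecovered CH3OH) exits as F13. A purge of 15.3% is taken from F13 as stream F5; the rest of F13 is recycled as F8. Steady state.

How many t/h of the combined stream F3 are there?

4823 t/h

N2 enters only via F9 and leaves only via the purge: 1860×0.270 = 0.153×(N2 in F13), and the separator passes all N2, so N2 in F3 = N2 in F13 = 3282.4 t/h.
CH3OH in F3: m_A = 1860×0.730 + (1−0.153)·(1−0.860)·m_A, so m_A = 1357.8/0.8814 = 1540.5 t/h.
F3 = 1540.5 + 3282.4 = 4822.8 t/h.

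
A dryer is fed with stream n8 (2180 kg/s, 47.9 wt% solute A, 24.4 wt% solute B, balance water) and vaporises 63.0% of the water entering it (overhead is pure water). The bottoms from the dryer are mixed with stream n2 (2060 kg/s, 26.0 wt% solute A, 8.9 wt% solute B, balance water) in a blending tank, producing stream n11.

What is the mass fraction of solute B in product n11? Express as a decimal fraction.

0.1853

Vapour removed = 0.630×0.277×2180 = 380.43 kg/s; concentrate = 1799.6 kg/s.
solute B reaching the mixer = 531.92 (from concentrate) + 2060×0.089 = 715.26 kg/s.
Product flow = 1799.6 + 2060 = 3859.6 kg/s; solute B fraction = 0.1853.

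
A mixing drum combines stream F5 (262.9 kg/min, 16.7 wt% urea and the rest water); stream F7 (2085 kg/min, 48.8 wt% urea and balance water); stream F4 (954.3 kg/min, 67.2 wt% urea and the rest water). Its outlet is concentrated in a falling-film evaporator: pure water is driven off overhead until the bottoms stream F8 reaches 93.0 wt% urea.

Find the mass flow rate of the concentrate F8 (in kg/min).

1831 kg/min

urea entering = 262.9×0.167 + 2085×0.488 + 954.3×0.672 = 1702.7 kg/min.
All urea reports to F8, so F8 = 1702.7/0.930 = 1830.8 kg/min.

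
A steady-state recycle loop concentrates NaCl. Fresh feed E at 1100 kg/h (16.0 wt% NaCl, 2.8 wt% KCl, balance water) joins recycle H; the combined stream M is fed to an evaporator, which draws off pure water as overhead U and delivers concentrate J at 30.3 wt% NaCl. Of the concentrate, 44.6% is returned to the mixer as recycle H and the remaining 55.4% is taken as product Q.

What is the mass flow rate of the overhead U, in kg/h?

Overall NaCl balance (none leaves overhead): NaCl in fresh feed = NaCl in product, i.e. 1100×0.160 = (1−0.446)·J·0.303.
J = 176/(0.303×0.554) = 1048.5 kg/h.
Recycle H = 0.446×1048.5 = 467.62 kg/h.
Combined feed M = 1100 + 467.62 = 1567.6 kg/h.
Overhead U = M − J = 1567.6 − 1048.5 = 519.14 kg/h.

519.1 kg/h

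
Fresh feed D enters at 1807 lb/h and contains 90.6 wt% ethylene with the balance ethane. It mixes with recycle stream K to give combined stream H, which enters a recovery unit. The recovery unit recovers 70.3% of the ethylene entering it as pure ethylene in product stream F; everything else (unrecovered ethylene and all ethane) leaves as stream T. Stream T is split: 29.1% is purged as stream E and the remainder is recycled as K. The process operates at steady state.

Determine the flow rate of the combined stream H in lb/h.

2658 lb/h

ethane enters only via D and leaves only via the purge: 1807×0.094 = 0.291×(ethane in T), and the recovery unit passes all ethane, so ethane in H = ethane in T = 583.7 lb/h.
ethylene in H: m_A = 1807×0.906 + (1−0.291)·(1−0.703)·m_A, so m_A = 1637.1/0.7894 = 2073.8 lb/h.
H = 2073.8 + 583.7 = 2657.5 lb/h.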